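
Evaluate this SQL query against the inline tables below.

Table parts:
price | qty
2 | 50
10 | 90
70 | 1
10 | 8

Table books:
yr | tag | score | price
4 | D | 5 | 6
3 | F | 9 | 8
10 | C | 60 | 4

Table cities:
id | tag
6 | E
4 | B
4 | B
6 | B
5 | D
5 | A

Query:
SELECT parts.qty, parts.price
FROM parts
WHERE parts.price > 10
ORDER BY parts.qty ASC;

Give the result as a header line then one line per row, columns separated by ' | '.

After WHERE (1 rows):
parts.price | parts.qty
70 | 1
After SELECT (1 rows):
parts.qty | parts.price
1 | 70
After ORDER BY (1 rows):
parts.qty | parts.price
1 | 70

== RESULT ==
parts.qty | parts.price
1 | 70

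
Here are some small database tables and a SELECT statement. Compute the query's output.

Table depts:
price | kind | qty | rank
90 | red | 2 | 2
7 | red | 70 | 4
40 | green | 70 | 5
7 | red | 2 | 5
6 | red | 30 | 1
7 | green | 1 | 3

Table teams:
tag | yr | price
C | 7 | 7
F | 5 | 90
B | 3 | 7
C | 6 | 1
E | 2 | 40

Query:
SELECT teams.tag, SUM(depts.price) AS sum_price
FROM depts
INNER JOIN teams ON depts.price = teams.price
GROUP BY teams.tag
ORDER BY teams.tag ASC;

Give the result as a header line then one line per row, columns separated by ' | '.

== RESULT ==
teams.tag | sum_price
B | 21
C | 21
E | 40
F | 90

Derivation:
After JOIN teams (8 rows):
depts.price | depts.kind | depts.qty | depts.rank | teams.tag | teams.yr | teams.price
90 | red | 2 | 2 | F | 5 | 90
7 | red | 70 | 4 | C | 7 | 7
7 | red | 70 | 4 | B | 3 | 7
40 | green | 70 | 5 | E | 2 | 40
7 | red | 2 | 5 | C | 7 | 7
7 | red | 2 | 5 | B | 3 | 7
7 | green | 1 | 3 | C | 7 | 7
7 | green | 1 | 3 | B | 3 | 7
After GROUP BY (4 rows):
teams.tag | sum_price
F | 90
C | 21
B | 21
E | 40
After ORDER BY (4 rows):
teams.tag | sum_price
B | 21
C | 21
E | 40
F | 90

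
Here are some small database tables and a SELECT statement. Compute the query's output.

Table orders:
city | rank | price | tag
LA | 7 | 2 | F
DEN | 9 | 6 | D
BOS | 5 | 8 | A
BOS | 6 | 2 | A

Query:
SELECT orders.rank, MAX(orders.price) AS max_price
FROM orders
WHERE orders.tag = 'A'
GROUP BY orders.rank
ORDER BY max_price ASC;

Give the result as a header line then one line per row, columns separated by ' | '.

== RESULT ==
orders.rank | max_price
6 | 2
5 | 8

Derivation:
After WHERE (2 rows):
orders.city | orders.rank | orders.price | orders.tag
BOS | 5 | 8 | A
BOS | 6 | 2 | A
After GROUP BY (2 rows):
orders.rank | max_price
5 | 8
6 | 2
After ORDER BY (2 rows):
orders.rank | max_price
6 | 2
5 | 8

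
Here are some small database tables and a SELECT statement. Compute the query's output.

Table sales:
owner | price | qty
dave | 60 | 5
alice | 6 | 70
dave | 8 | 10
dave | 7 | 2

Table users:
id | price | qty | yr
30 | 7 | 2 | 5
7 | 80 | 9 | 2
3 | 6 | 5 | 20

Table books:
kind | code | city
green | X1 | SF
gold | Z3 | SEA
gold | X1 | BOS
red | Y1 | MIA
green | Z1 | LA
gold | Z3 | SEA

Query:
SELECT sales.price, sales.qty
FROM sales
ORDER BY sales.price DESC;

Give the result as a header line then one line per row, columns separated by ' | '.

== RESULT ==
sales.price | sales.qty
60 | 5
8 | 10
7 | 2
6 | 70

Derivation:
After SELECT (4 rows):
sales.price | sales.qty
60 | 5
6 | 70
8 | 10
7 | 2
After ORDER BY (4 rows):
sales.price | sales.qty
60 | 5
8 | 10
7 | 2
6 | 70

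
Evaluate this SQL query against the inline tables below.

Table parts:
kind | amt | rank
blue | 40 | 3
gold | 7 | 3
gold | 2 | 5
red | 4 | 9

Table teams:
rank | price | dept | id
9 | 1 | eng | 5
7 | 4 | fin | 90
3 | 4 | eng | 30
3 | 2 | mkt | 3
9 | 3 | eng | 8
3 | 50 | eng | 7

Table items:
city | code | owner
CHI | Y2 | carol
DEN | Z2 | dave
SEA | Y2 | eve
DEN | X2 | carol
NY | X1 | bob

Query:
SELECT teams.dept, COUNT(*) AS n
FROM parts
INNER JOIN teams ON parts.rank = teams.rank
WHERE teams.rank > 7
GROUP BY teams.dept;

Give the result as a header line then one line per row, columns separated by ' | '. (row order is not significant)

After JOIN teams (8 rows):
parts.kind | parts.amt | parts.rank | teams.rank | teams.price | teams.dept | teams.id
blue | 40 | 3 | 3 | 4 | eng | 30
blue | 40 | 3 | 3 | 2 | mkt | 3
blue | 40 | 3 | 3 | 50 | eng | 7
gold | 7 | 3 | 3 | 4 | eng | 30
gold | 7 | 3 | 3 | 2 | mkt | 3
gold | 7 | 3 | 3 | 50 | eng | 7
red | 4 | 9 | 9 | 1 | eng | 5
red | 4 | 9 | 9 | 3 | eng | 8
After WHERE (2 rows):
parts.kind | parts.amt | parts.rank | teams.rank | teams.price | teams.dept | teams.id
red | 4 | 9 | 9 | 1 | eng | 5
red | 4 | 9 | 9 | 3 | eng | 8
After GROUP BY (1 rows):
teams.dept | n
eng | 2

== RESULT ==
teams.dept | n
eng | 2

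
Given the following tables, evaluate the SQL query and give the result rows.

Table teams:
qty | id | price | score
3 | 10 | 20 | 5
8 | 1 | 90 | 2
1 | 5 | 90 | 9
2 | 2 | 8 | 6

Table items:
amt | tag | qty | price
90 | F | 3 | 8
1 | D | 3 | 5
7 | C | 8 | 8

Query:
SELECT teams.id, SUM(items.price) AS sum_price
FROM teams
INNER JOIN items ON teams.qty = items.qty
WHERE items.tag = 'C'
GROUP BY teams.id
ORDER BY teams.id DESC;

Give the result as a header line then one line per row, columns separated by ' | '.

After JOIN items (3 rows):
teams.qty | teams.id | teams.price | teams.score | items.amt | items.tag | items.qty | items.price
3 | 10 | 20 | 5 | 90 | F | 3 | 8
3 | 10 | 20 | 5 | 1 | D | 3 | 5
8 | 1 | 90 | 2 | 7 | C | 8 | 8
After WHERE (1 rows):
teams.qty | teams.id | teams.price | teams.score | items.amt | items.tag | items.qty | items.price
8 | 1 | 90 | 2 | 7 | C | 8 | 8
After GROUP BY (1 rows):
teams.id | sum_price
1 | 8
After ORDER BY (1 rows):
teams.id | sum_price
1 | 8

== RESULT ==
teams.id | sum_price
1 | 8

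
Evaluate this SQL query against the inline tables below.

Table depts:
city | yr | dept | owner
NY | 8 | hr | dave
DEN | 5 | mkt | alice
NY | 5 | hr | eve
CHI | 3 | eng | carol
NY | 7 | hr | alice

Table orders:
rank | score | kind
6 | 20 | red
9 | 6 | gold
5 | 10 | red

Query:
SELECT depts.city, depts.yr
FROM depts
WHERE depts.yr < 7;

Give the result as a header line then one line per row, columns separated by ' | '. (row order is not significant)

== RESULT ==
depts.city | depts.yr
DEN | 5
NY | 5
CHI | 3

Derivation:
After WHERE (3 rows):
depts.city | depts.yr | depts.dept | depts.owner
DEN | 5 | mkt | alice
NY | 5 | hr | eve
CHI | 3 | eng | carol
After SELECT (3 rows):
depts.city | depts.yr
DEN | 5
NY | 5
CHI | 3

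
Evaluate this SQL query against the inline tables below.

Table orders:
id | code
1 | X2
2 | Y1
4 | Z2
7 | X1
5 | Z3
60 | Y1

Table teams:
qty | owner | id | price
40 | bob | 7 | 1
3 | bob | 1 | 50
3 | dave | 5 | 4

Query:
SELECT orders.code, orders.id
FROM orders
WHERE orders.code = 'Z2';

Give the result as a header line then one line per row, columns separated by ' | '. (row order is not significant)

== RESULT ==
orders.code | orders.id
Z2 | 4

Derivation:
After WHERE (1 rows):
orders.id | orders.code
4 | Z2
After SELECT (1 rows):
orders.code | orders.id
Z2 | 4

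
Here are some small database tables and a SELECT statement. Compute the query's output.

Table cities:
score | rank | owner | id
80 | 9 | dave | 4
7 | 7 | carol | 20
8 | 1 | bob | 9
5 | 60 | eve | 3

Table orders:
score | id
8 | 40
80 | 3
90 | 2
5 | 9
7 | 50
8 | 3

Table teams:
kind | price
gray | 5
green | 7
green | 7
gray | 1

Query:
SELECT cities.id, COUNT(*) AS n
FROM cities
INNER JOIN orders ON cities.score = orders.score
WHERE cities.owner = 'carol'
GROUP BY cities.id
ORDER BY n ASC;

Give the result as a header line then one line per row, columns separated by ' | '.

== RESULT ==
cities.id | n
20 | 1

Derivation:
After JOIN orders (5 rows):
cities.score | cities.rank | cities.owner | cities.id | orders.score | orders.id
80 | 9 | dave | 4 | 80 | 3
7 | 7 | carol | 20 | 7 | 50
8 | 1 | bob | 9 | 8 | 40
8 | 1 | bob | 9 | 8 | 3
5 | 60 | eve | 3 | 5 | 9
After WHERE (1 rows):
cities.score | cities.rank | cities.owner | cities.id | orders.score | orders.id
7 | 7 | carol | 20 | 7 | 50
After GROUP BY (1 rows):
cities.id | n
20 | 1
After ORDER BY (1 rows):
cities.id | n
20 | 1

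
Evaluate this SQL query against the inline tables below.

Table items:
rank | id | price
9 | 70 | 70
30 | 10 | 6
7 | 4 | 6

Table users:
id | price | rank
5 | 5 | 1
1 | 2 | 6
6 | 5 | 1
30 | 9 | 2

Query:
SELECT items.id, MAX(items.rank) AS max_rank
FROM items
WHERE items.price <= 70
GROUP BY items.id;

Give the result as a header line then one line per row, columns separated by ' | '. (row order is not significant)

After WHERE (3 rows):
items.rank | items.id | items.price
9 | 70 | 70
30 | 10 | 6
7 | 4 | 6
After GROUP BY (3 rows):
items.id | max_rank
70 | 9
10 | 30
4 | 7

== RESULT ==
items.id | max_rank
70 | 9
10 | 30
4 | 7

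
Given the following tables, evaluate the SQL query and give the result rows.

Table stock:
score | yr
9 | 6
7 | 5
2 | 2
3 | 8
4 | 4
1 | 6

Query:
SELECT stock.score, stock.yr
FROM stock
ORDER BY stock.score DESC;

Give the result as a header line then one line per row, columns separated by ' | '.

== RESULT ==
stock.score | stock.yr
9 | 6
7 | 5
4 | 4
3 | 8
2 | 2
1 | 6

Derivation:
After SELECT (6 rows):
stock.score | stock.yr
9 | 6
7 | 5
2 | 2
3 | 8
4 | 4
1 | 6
After ORDER BY (6 rows):
stock.score | stock.yr
9 | 6
7 | 5
4 | 4
3 | 8
2 | 2
1 | 6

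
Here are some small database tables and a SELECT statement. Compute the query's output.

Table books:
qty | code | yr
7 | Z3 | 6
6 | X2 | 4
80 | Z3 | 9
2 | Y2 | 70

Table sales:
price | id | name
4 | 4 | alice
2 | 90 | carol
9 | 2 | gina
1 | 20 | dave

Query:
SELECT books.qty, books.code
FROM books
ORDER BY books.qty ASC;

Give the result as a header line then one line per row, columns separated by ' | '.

== RESULT ==
books.qty | books.code
2 | Y2
6 | X2
7 | Z3
80 | Z3

Derivation:
After SELECT (4 rows):
books.qty | books.code
7 | Z3
6 | X2
80 | Z3
2 | Y2
After ORDER BY (4 rows):
books.qty | books.code
2 | Y2
6 | X2
7 | Z3
80 | Z3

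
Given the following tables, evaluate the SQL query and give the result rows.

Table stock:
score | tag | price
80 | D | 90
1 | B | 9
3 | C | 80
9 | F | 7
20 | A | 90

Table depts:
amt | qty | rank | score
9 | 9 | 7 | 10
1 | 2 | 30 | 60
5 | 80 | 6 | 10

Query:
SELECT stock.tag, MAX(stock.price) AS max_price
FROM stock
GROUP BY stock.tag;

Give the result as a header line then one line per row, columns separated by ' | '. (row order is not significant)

After GROUP BY (5 rows):
stock.tag | max_price
D | 90
B | 9
C | 80
F | 7
A | 90

== RESULT ==
stock.tag | max_price
D | 90
B | 9
C | 80
F | 7
A | 90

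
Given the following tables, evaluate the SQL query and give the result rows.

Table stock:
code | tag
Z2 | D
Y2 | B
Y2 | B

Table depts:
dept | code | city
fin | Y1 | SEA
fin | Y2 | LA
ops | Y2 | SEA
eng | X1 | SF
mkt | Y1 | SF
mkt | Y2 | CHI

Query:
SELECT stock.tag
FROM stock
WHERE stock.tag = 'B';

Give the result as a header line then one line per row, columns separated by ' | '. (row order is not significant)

After WHERE (2 rows):
stock.code | stock.tag
Y2 | B
Y2 | B
After SELECT (2 rows):
stock.tag
B
B

== RESULT ==
stock.tag
B
B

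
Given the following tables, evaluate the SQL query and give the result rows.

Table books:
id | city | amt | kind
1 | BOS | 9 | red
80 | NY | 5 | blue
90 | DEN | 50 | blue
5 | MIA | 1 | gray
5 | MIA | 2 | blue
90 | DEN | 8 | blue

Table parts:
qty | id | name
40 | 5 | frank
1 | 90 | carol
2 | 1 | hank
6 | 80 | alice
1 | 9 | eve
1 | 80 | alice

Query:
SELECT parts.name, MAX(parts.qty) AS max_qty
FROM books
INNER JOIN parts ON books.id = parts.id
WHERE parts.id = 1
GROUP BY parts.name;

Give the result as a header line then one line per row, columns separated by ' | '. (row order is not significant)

After JOIN parts (7 rows):
books.id | books.city | books.amt | books.kind | parts.qty | parts.id | parts.name
1 | BOS | 9 | red | 2 | 1 | hank
80 | NY | 5 | blue | 6 | 80 | alice
80 | NY | 5 | blue | 1 | 80 | alice
90 | DEN | 50 | blue | 1 | 90 | carol
5 | MIA | 1 | gray | 40 | 5 | frank
5 | MIA | 2 | blue | 40 | 5 | frank
90 | DEN | 8 | blue | 1 | 90 | carol
After WHERE (1 rows):
books.id | books.city | books.amt | books.kind | parts.qty | parts.id | parts.name
1 | BOS | 9 | red | 2 | 1 | hank
After GROUP BY (1 rows):
parts.name | max_qty
hank | 2

== RESULT ==
parts.name | max_qty
hank | 2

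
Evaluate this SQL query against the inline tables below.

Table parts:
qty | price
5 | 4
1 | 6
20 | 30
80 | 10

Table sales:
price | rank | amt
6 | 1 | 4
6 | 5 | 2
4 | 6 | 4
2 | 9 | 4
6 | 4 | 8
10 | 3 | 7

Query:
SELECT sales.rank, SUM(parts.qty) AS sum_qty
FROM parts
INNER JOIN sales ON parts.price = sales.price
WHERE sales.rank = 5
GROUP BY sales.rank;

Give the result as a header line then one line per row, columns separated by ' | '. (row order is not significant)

== RESULT ==
sales.rank | sum_qty
5 | 1

Derivation:
After JOIN sales (5 rows):
parts.qty | parts.price | sales.price | sales.rank | sales.amt
5 | 4 | 4 | 6 | 4
1 | 6 | 6 | 1 | 4
1 | 6 | 6 | 5 | 2
1 | 6 | 6 | 4 | 8
80 | 10 | 10 | 3 | 7
After WHERE (1 rows):
parts.qty | parts.price | sales.price | sales.rank | sales.amt
1 | 6 | 6 | 5 | 2
After GROUP BY (1 rows):
sales.rank | sum_qty
5 | 1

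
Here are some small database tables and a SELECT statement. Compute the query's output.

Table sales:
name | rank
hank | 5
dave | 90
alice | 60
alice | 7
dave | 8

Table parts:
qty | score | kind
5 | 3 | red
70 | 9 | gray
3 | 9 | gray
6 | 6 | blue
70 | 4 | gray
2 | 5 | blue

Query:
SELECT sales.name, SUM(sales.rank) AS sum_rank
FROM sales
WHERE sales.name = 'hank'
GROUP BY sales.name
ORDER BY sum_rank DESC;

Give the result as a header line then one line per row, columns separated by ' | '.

After WHERE (1 rows):
sales.name | sales.rank
hank | 5
After GROUP BY (1 rows):
sales.name | sum_rank
hank | 5
After ORDER BY (1 rows):
sales.name | sum_rank
hank | 5

== RESULT ==
sales.name | sum_rank
hank | 5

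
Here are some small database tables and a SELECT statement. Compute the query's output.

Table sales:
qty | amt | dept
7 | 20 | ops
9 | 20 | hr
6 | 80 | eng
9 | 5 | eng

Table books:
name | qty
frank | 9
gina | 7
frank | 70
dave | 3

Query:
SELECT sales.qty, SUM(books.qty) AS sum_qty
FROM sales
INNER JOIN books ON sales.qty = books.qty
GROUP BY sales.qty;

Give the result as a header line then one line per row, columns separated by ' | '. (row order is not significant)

== RESULT ==
sales.qty | sum_qty
7 | 7
9 | 18

Derivation:
After JOIN books (3 rows):
sales.qty | sales.amt | sales.dept | books.name | books.qty
7 | 20 | ops | gina | 7
9 | 20 | hr | frank | 9
9 | 5 | eng | frank | 9
After GROUP BY (2 rows):
sales.qty | sum_qty
7 | 7
9 | 18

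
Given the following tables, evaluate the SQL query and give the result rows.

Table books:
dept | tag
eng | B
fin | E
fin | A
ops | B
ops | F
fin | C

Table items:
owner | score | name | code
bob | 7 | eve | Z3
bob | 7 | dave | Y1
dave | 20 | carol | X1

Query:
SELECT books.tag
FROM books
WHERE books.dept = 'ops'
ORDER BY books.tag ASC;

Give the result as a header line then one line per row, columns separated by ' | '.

After WHERE (2 rows):
books.dept | books.tag
ops | B
ops | F
After SELECT (2 rows):
books.tag
B
F
After ORDER BY (2 rows):
books.tag
B
F

== RESULT ==
books.tag
B
F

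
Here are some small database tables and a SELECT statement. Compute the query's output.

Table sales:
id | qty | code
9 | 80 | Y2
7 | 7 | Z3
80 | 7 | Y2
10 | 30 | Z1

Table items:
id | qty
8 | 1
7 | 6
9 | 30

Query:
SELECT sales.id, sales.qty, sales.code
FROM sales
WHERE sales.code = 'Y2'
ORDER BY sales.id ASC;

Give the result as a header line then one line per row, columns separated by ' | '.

== RESULT ==
sales.id | sales.qty | sales.code
9 | 80 | Y2
80 | 7 | Y2

Derivation:
After WHERE (2 rows):
sales.id | sales.qty | sales.code
9 | 80 | Y2
80 | 7 | Y2
After SELECT (2 rows):
sales.id | sales.qty | sales.code
9 | 80 | Y2
80 | 7 | Y2
After ORDER BY (2 rows):
sales.id | sales.qty | sales.code
9 | 80 | Y2
80 | 7 | Y2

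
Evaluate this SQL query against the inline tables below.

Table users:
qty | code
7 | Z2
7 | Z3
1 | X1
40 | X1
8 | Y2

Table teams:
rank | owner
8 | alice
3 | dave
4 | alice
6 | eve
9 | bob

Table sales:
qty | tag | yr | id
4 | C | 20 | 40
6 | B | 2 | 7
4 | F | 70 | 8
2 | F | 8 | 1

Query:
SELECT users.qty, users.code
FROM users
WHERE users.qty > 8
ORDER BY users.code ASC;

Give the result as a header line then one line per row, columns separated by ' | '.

== RESULT ==
users.qty | users.code
40 | X1

Derivation:
After WHERE (1 rows):
users.qty | users.code
40 | X1
After SELECT (1 rows):
users.qty | users.code
40 | X1
After ORDER BY (1 rows):
users.qty | users.code
40 | X1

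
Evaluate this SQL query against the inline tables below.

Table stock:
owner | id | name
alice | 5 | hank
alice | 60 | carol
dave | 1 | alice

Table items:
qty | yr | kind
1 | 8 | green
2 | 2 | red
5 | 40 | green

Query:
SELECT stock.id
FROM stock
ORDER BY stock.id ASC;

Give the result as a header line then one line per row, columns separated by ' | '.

== RESULT ==
stock.id
1
5
60

Derivation:
After SELECT (3 rows):
stock.id
5
60
1
After ORDER BY (3 rows):
stock.id
1
5
60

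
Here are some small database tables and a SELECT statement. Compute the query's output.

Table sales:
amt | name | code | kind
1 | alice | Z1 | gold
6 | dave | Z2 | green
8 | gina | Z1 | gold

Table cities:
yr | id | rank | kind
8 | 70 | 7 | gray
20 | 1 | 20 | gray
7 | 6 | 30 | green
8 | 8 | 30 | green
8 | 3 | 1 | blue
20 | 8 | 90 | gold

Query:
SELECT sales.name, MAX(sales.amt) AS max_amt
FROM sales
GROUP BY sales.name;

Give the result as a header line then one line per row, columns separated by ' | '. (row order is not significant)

After GROUP BY (3 rows):
sales.name | max_amt
alice | 1
dave | 6
gina | 8

== RESULT ==
sales.name | max_amt
alice | 1
dave | 6
gina | 8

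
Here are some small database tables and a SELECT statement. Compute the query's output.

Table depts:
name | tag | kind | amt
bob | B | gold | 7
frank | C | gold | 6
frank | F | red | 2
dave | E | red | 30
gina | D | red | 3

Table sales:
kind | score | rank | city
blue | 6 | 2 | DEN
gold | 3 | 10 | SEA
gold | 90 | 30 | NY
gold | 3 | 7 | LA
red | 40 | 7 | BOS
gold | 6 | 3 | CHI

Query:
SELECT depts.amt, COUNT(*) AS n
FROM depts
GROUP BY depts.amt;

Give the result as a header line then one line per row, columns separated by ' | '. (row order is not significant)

After GROUP BY (5 rows):
depts.amt | n
7 | 1
6 | 1
2 | 1
30 | 1
3 | 1

== RESULT ==
depts.amt | n
7 | 1
6 | 1
2 | 1
30 | 1
3 | 1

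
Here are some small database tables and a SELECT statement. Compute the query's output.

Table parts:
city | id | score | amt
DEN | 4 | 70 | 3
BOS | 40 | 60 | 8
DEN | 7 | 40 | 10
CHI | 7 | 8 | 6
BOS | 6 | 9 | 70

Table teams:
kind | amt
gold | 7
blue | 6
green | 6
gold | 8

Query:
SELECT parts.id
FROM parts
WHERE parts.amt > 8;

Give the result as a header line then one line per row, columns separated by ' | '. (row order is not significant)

After WHERE (2 rows):
parts.city | parts.id | parts.score | parts.amt
DEN | 7 | 40 | 10
BOS | 6 | 9 | 70
After SELECT (2 rows):
parts.id
7
6

== RESULT ==
parts.id
7
6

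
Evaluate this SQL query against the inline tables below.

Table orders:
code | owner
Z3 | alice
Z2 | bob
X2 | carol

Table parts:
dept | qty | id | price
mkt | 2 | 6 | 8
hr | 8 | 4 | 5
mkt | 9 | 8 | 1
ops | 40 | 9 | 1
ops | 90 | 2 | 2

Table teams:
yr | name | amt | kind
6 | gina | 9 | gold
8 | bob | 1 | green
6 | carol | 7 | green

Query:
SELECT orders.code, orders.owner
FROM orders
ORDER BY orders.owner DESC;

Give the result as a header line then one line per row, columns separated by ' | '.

== RESULT ==
orders.code | orders.owner
X2 | carol
Z2 | bob
Z3 | alice

Derivation:
After SELECT (3 rows):
orders.code | orders.owner
Z3 | alice
Z2 | bob
X2 | carol
After ORDER BY (3 rows):
orders.code | orders.owner
X2 | carol
Z2 | bob
Z3 | alice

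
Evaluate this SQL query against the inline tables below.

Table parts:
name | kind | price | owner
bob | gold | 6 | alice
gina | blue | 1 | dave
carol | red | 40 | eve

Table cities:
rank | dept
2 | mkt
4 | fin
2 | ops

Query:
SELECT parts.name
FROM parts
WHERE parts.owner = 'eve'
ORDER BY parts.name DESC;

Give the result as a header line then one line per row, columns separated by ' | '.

After WHERE (1 rows):
parts.name | parts.kind | parts.price | parts.owner
carol | red | 40 | eve
After SELECT (1 rows):
parts.name
carol
After ORDER BY (1 rows):
parts.name
carol

== RESULT ==
parts.name
carol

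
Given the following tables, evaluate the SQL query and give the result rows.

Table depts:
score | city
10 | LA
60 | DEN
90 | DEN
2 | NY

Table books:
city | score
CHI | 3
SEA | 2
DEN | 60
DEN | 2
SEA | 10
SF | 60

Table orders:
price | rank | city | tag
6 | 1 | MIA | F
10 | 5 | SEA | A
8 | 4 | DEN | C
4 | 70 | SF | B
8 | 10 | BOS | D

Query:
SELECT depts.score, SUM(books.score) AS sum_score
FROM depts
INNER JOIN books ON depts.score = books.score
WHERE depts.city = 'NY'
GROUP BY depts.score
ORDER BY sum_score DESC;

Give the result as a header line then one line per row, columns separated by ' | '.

After JOIN books (5 rows):
depts.score | depts.city | books.city | books.score
10 | LA | SEA | 10
60 | DEN | DEN | 60
60 | DEN | SF | 60
2 | NY | SEA | 2
2 | NY | DEN | 2
After WHERE (2 rows):
depts.score | depts.city | books.city | books.score
2 | NY | SEA | 2
2 | NY | DEN | 2
After GROUP BY (1 rows):
depts.score | sum_score
2 | 4
After ORDER BY (1 rows):
depts.score | sum_score
2 | 4

== RESULT ==
depts.score | sum_score
2 | 4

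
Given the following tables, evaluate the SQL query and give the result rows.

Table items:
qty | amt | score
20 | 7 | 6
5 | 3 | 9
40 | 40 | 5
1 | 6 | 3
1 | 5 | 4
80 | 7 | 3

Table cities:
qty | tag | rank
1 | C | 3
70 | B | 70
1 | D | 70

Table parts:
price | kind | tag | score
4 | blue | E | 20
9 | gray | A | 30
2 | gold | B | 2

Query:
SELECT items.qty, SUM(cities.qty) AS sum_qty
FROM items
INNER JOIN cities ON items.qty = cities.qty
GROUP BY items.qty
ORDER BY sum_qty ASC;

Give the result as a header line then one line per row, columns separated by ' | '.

After JOIN cities (4 rows):
items.qty | items.amt | items.score | cities.qty | cities.tag | cities.rank
1 | 6 | 3 | 1 | C | 3
1 | 6 | 3 | 1 | D | 70
1 | 5 | 4 | 1 | C | 3
1 | 5 | 4 | 1 | D | 70
After GROUP BY (1 rows):
items.qty | sum_qty
1 | 4
After ORDER BY (1 rows):
items.qty | sum_qty
1 | 4

== RESULT ==
items.qty | sum_qty
1 | 4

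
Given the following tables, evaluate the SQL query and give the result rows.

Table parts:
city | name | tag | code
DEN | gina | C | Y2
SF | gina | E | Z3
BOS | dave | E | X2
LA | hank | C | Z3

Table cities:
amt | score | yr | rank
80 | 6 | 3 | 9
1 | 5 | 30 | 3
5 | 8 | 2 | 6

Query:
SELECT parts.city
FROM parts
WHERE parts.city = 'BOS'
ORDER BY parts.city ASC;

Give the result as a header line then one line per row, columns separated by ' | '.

== RESULT ==
parts.city
BOS

Derivation:
After WHERE (1 rows):
parts.city | parts.name | parts.tag | parts.code
BOS | dave | E | X2
After SELECT (1 rows):
parts.city
BOS
After ORDER BY (1 rows):
parts.city
BOS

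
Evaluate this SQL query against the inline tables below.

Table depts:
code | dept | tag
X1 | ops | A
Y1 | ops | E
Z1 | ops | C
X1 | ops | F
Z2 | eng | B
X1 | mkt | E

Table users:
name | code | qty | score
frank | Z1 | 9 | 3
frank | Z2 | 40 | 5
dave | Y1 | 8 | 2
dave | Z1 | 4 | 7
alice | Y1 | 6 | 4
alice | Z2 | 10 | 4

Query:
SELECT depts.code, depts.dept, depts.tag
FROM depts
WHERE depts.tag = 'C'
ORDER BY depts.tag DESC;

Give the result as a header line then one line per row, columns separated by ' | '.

After WHERE (1 rows):
depts.code | depts.dept | depts.tag
Z1 | ops | C
After SELECT (1 rows):
depts.code | depts.dept | depts.tag
Z1 | ops | C
After ORDER BY (1 rows):
depts.code | depts.dept | depts.tag
Z1 | ops | C

== RESULT ==
depts.code | depts.dept | depts.tag
Z1 | ops | C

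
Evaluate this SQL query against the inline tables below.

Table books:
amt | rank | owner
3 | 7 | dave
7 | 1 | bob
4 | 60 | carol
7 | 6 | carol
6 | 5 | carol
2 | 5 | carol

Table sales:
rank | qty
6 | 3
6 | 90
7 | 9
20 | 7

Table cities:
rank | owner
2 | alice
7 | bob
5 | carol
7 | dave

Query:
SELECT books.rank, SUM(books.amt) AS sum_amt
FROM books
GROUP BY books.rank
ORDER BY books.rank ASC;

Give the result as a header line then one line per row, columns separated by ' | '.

After GROUP BY (5 rows):
books.rank | sum_amt
7 | 3
1 | 7
60 | 4
6 | 7
5 | 8
After ORDER BY (5 rows):
books.rank | sum_amt
1 | 7
5 | 8
6 | 7
7 | 3
60 | 4

== RESULT ==
books.rank | sum_amt
1 | 7
5 | 8
6 | 7
7 | 3
60 | 4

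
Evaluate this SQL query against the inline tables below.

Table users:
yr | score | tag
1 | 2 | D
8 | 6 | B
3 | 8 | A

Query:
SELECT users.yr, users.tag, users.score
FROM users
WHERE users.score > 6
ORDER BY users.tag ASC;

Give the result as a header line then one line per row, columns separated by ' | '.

After WHERE (1 rows):
users.yr | users.score | users.tag
3 | 8 | A
After SELECT (1 rows):
users.yr | users.tag | users.score
3 | A | 8
After ORDER BY (1 rows):
users.yr | users.tag | users.score
3 | A | 8

== RESULT ==
users.yr | users.tag | users.score
3 | A | 8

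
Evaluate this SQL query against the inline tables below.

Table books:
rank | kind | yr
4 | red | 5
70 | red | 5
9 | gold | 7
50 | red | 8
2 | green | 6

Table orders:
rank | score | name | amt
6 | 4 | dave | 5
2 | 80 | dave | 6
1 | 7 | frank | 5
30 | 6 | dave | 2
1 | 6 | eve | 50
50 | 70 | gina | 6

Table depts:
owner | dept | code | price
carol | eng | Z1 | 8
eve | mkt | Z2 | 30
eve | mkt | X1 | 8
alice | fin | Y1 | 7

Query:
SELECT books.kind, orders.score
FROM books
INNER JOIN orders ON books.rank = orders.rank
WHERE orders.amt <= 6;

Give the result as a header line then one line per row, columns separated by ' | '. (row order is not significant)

== RESULT ==
books.kind | orders.score
red | 70
green | 80

Derivation:
After JOIN orders (2 rows):
books.rank | books.kind | books.yr | orders.rank | orders.score | orders.name | orders.amt
50 | red | 8 | 50 | 70 | gina | 6
2 | green | 6 | 2 | 80 | dave | 6
After WHERE (2 rows):
books.rank | books.kind | books.yr | orders.rank | orders.score | orders.name | orders.amt
50 | red | 8 | 50 | 70 | gina | 6
2 | green | 6 | 2 | 80 | dave | 6
After SELECT (2 rows):
books.kind | orders.score
red | 70
green | 80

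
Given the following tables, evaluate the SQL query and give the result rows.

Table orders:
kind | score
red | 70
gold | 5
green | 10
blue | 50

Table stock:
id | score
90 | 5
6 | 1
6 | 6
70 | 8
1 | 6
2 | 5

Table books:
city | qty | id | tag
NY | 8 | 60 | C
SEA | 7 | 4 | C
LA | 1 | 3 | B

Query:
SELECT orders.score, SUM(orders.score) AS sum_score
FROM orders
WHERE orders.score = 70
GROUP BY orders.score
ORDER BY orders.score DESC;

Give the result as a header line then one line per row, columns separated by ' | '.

After WHERE (1 rows):
orders.kind | orders.score
red | 70
After GROUP BY (1 rows):
orders.score | sum_score
70 | 70
After ORDER BY (1 rows):
orders.score | sum_score
70 | 70

== RESULT ==
orders.score | sum_score
70 | 70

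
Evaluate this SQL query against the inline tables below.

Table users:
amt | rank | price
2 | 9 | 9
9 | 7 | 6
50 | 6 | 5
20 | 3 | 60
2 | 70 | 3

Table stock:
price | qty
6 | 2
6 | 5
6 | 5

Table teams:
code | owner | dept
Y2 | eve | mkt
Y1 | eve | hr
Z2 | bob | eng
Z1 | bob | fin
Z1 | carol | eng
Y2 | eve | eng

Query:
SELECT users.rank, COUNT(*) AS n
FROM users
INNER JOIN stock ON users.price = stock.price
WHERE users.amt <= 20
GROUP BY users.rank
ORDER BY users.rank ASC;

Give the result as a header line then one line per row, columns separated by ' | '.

After JOIN stock (3 rows):
users.amt | users.rank | users.price | stock.price | stock.qty
9 | 7 | 6 | 6 | 2
9 | 7 | 6 | 6 | 5
9 | 7 | 6 | 6 | 5
After WHERE (3 rows):
users.amt | users.rank | users.price | stock.price | stock.qty
9 | 7 | 6 | 6 | 2
9 | 7 | 6 | 6 | 5
9 | 7 | 6 | 6 | 5
After GROUP BY (1 rows):
users.rank | n
7 | 3
After ORDER BY (1 rows):
users.rank | n
7 | 3

== RESULT ==
users.rank | n
7 | 3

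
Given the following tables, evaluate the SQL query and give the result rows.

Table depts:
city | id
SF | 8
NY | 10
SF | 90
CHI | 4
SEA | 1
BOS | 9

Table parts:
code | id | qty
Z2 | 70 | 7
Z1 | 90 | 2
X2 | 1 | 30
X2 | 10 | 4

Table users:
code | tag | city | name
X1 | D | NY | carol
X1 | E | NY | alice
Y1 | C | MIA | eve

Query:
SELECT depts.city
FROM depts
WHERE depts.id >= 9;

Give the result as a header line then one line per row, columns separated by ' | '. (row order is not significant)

== RESULT ==
depts.city
NY
SF
BOS

Derivation:
After WHERE (3 rows):
depts.city | depts.id
NY | 10
SF | 90
BOS | 9
After SELECT (3 rows):
depts.city
NY
SF
BOS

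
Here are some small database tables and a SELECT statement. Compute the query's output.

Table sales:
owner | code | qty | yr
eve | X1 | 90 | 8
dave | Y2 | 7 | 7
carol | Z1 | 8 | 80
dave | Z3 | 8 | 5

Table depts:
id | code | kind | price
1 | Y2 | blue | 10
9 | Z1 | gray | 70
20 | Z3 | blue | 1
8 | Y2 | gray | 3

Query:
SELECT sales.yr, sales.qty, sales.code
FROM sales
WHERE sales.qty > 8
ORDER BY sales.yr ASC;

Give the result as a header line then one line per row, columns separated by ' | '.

After WHERE (1 rows):
sales.owner | sales.code | sales.qty | sales.yr
eve | X1 | 90 | 8
After SELECT (1 rows):
sales.yr | sales.qty | sales.code
8 | 90 | X1
After ORDER BY (1 rows):
sales.yr | sales.qty | sales.code
8 | 90 | X1

== RESULT ==
sales.yr | sales.qty | sales.code
8 | 90 | X1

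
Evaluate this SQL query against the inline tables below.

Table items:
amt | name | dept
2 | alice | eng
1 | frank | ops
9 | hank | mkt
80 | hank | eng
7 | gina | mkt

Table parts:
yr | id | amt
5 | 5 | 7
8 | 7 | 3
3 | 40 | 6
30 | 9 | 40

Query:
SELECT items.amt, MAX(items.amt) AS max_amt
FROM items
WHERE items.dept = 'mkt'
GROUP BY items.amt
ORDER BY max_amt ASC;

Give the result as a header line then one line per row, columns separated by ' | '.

== RESULT ==
items.amt | max_amt
7 | 7
9 | 9

Derivation:
After WHERE (2 rows):
items.amt | items.name | items.dept
9 | hank | mkt
7 | gina | mkt
After GROUP BY (2 rows):
items.amt | max_amt
9 | 9
7 | 7
After ORDER BY (2 rows):
items.amt | max_amt
7 | 7
9 | 9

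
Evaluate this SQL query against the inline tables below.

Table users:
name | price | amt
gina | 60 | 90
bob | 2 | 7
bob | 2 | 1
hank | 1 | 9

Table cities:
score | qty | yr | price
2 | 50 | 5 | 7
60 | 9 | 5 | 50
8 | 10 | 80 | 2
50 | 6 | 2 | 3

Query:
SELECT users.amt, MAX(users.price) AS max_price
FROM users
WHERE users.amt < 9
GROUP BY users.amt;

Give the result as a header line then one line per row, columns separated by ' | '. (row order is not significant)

After WHERE (2 rows):
users.name | users.price | users.amt
bob | 2 | 7
bob | 2 | 1
After GROUP BY (2 rows):
users.amt | max_price
7 | 2
1 | 2

== RESULT ==
users.amt | max_price
7 | 2
1 | 2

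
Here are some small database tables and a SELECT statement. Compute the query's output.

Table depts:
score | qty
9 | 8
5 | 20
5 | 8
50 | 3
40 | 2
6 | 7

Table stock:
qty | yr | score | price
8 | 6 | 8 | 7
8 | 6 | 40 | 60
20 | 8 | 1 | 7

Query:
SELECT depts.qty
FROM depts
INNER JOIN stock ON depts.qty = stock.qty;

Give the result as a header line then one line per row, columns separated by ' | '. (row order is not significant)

== RESULT ==
depts.qty
8
8
20
8
8

Derivation:
After JOIN stock (5 rows):
depts.score | depts.qty | stock.qty | stock.yr | stock.score | stock.price
9 | 8 | 8 | 6 | 8 | 7
9 | 8 | 8 | 6 | 40 | 60
5 | 20 | 20 | 8 | 1 | 7
5 | 8 | 8 | 6 | 8 | 7
5 | 8 | 8 | 6 | 40 | 60
After SELECT (5 rows):
depts.qty
8
8
20
8
8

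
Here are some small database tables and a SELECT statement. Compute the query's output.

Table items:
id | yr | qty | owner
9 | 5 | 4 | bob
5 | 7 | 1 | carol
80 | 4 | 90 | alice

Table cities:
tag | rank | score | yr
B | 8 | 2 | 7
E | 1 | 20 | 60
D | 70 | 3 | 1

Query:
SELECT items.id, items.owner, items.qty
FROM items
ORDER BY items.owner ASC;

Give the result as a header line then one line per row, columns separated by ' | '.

After SELECT (3 rows):
items.id | items.owner | items.qty
9 | bob | 4
5 | carol | 1
80 | alice | 90
After ORDER BY (3 rows):
items.id | items.owner | items.qty
80 | alice | 90
9 | bob | 4
5 | carol | 1

== RESULT ==
items.id | items.owner | items.qty
80 | alice | 90
9 | bob | 4
5 | carol | 1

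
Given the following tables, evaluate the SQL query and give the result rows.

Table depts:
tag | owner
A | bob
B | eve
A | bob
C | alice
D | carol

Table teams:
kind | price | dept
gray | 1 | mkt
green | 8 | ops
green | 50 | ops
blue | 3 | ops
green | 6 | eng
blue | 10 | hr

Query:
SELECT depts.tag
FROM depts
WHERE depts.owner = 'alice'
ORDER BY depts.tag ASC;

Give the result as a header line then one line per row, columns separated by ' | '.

After WHERE (1 rows):
depts.tag | depts.owner
C | alice
After SELECT (1 rows):
depts.tag
C
After ORDER BY (1 rows):
depts.tag
C

== RESULT ==
depts.tag
C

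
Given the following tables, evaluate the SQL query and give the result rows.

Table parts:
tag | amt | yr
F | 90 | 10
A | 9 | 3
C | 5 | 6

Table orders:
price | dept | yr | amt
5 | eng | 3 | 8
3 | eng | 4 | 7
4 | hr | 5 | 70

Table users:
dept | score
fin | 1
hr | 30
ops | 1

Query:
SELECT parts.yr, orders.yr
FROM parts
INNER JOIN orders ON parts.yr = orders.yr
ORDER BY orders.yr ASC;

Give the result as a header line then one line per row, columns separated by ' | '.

== RESULT ==
parts.yr | orders.yr
3 | 3

Derivation:
After JOIN orders (1 rows):
parts.tag | parts.amt | parts.yr | orders.price | orders.dept | orders.yr | orders.amt
A | 9 | 3 | 5 | eng | 3 | 8
After SELECT (1 rows):
parts.yr | orders.yr
3 | 3
After ORDER BY (1 rows):
parts.yr | orders.yr
3 | 3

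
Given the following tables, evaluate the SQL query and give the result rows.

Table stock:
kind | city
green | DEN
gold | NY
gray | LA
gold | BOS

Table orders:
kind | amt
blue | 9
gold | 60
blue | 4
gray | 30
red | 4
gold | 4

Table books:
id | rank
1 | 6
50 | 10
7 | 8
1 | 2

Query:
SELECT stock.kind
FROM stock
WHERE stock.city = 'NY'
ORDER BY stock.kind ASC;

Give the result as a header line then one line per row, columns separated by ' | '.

== RESULT ==
stock.kind
gold

Derivation:
After WHERE (1 rows):
stock.kind | stock.city
gold | NY
After SELECT (1 rows):
stock.kind
gold
After ORDER BY (1 rows):
stock.kind
gold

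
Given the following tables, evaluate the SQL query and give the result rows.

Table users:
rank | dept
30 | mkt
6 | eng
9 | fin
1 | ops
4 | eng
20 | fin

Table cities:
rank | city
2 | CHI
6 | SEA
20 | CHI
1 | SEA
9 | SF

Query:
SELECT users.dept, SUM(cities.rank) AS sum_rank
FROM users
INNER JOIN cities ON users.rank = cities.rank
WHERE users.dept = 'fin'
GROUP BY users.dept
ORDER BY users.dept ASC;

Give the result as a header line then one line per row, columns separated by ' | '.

== RESULT ==
users.dept | sum_rank
fin | 29

Derivation:
After JOIN cities (4 rows):
users.rank | users.dept | cities.rank | cities.city
6 | eng | 6 | SEA
9 | fin | 9 | SF
1 | ops | 1 | SEA
20 | fin | 20 | CHI
After WHERE (2 rows):
users.rank | users.dept | cities.rank | cities.city
9 | fin | 9 | SF
20 | fin | 20 | CHI
After GROUP BY (1 rows):
users.dept | sum_rank
fin | 29
After ORDER BY (1 rows):
users.dept | sum_rank
fin | 29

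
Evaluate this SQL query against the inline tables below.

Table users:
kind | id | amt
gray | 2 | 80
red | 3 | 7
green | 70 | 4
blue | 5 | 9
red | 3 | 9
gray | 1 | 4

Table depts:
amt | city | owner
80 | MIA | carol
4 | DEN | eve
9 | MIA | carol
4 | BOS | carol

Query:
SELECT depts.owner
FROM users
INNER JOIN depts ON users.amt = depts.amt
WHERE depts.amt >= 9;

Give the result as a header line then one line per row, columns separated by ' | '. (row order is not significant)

After JOIN depts (7 rows):
users.kind | users.id | users.amt | depts.amt | depts.city | depts.owner
gray | 2 | 80 | 80 | MIA | carol
green | 70 | 4 | 4 | DEN | eve
green | 70 | 4 | 4 | BOS | carol
blue | 5 | 9 | 9 | MIA | carol
red | 3 | 9 | 9 | MIA | carol
gray | 1 | 4 | 4 | DEN | eve
gray | 1 | 4 | 4 | BOS | carol
After WHERE (3 rows):
users.kind | users.id | users.amt | depts.amt | depts.city | depts.owner
gray | 2 | 80 | 80 | MIA | carol
blue | 5 | 9 | 9 | MIA | carol
red | 3 | 9 | 9 | MIA | carol
After SELECT (3 rows):
depts.owner
carol
carol
carol

== RESULT ==
depts.owner
carol
carol
carol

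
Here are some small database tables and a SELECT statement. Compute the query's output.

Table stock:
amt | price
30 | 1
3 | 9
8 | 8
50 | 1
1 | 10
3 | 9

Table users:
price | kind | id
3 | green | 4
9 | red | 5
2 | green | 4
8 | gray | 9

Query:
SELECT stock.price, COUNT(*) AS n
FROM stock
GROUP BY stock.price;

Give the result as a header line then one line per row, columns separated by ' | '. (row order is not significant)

== RESULT ==
stock.price | n
1 | 2
9 | 2
8 | 1
10 | 1

Derivation:
After GROUP BY (4 rows):
stock.price | n
1 | 2
9 | 2
8 | 1
10 | 1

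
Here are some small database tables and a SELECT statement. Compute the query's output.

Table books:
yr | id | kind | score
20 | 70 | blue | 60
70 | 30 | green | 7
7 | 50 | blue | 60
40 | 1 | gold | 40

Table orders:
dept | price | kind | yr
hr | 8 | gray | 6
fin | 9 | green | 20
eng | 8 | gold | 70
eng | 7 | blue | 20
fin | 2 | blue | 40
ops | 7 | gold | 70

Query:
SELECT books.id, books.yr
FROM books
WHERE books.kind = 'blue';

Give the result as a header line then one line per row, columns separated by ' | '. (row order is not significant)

== RESULT ==
books.id | books.yr
70 | 20
50 | 7

Derivation:
After WHERE (2 rows):
books.yr | books.id | books.kind | books.score
20 | 70 | blue | 60
7 | 50 | blue | 60
After SELECT (2 rows):
books.id | books.yr
70 | 20
50 | 7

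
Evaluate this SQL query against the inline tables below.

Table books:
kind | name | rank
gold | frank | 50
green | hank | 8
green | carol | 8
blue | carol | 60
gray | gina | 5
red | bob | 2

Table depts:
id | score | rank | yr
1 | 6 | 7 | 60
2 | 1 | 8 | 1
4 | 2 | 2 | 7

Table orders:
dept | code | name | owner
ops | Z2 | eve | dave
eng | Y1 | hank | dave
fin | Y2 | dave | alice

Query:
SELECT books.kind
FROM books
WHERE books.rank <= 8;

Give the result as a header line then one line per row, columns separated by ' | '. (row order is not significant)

After WHERE (4 rows):
books.kind | books.name | books.rank
green | hank | 8
green | carol | 8
gray | gina | 5
red | bob | 2
After SELECT (4 rows):
books.kind
green
green
gray
red

== RESULT ==
books.kind
green
green
gray
red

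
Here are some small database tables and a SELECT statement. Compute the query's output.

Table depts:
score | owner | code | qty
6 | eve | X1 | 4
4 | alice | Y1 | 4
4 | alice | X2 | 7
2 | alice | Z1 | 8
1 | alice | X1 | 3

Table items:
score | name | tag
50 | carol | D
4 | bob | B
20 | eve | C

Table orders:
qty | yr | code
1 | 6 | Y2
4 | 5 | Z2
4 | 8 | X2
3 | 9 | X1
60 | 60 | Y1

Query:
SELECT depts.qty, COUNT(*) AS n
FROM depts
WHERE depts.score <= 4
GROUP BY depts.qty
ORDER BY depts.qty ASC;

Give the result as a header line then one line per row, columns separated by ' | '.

After WHERE (4 rows):
depts.score | depts.owner | depts.code | depts.qty
4 | alice | Y1 | 4
4 | alice | X2 | 7
2 | alice | Z1 | 8
1 | alice | X1 | 3
After GROUP BY (4 rows):
depts.qty | n
4 | 1
7 | 1
8 | 1
3 | 1
After ORDER BY (4 rows):
depts.qty | n
3 | 1
4 | 1
7 | 1
8 | 1

== RESULT ==
depts.qty | n
3 | 1
4 | 1
7 | 1
8 | 1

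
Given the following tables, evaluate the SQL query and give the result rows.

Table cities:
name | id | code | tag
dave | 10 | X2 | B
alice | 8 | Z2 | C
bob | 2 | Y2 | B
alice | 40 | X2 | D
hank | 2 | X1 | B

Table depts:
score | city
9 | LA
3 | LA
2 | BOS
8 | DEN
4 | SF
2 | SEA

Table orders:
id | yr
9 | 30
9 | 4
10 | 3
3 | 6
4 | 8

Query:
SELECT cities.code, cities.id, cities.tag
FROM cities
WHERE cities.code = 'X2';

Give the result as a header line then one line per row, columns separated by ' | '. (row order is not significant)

After WHERE (2 rows):
cities.name | cities.id | cities.code | cities.tag
dave | 10 | X2 | B
alice | 40 | X2 | D
After SELECT (2 rows):
cities.code | cities.id | cities.tag
X2 | 10 | B
X2 | 40 | D

== RESULT ==
cities.code | cities.id | cities.tag
X2 | 10 | B
X2 | 40 | D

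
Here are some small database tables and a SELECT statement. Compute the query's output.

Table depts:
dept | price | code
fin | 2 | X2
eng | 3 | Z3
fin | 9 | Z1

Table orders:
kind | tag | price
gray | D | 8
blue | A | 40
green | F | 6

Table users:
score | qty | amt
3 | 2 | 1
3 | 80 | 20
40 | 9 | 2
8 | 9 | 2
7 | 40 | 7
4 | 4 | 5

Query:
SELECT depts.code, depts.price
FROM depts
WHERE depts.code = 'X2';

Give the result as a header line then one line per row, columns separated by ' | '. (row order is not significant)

== RESULT ==
depts.code | depts.price
X2 | 2

Derivation:
After WHERE (1 rows):
depts.dept | depts.price | depts.code
fin | 2 | X2
After SELECT (1 rows):
depts.code | depts.price
X2 | 2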